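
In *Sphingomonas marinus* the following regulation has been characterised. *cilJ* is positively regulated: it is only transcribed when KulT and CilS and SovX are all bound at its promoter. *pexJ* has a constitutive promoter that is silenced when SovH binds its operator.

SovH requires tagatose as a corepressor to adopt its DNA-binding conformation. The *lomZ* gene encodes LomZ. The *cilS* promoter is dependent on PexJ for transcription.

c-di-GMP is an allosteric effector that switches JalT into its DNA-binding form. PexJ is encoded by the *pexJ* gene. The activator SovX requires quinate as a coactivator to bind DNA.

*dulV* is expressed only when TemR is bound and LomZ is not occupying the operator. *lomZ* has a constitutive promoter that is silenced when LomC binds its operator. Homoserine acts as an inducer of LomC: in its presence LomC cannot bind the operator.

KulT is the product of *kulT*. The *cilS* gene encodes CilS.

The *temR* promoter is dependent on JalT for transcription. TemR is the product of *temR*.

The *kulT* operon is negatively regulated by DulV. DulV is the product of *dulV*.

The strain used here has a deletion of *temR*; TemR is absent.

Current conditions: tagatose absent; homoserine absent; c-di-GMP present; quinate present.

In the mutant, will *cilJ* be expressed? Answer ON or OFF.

TemR is non-functional in this strain, so it has no effect.
Homoserine is absent, so LomC is active.
With repressor LomC bound, *lomZ* is not transcribed.
So LomZ is not produced.
Required activator TemR is absent, so *dulV* is not transcribed.
So DulV is not produced.
With no repressor bound, *kulT* is transcribed.
So KulT is produced and active.
Tagatose is absent, so SovH is inactive.
With no repressor bound, *pexJ* is transcribed.
So PexJ is produced and active.
No repressor is bound and PexJ is active, so *cilS* is transcribed.
So CilS is produced and active.
Quinate is present, so SovX is active.
No repressor is bound and KulT and CilS and SovX are active, so *cilJ* is transcribed.

ON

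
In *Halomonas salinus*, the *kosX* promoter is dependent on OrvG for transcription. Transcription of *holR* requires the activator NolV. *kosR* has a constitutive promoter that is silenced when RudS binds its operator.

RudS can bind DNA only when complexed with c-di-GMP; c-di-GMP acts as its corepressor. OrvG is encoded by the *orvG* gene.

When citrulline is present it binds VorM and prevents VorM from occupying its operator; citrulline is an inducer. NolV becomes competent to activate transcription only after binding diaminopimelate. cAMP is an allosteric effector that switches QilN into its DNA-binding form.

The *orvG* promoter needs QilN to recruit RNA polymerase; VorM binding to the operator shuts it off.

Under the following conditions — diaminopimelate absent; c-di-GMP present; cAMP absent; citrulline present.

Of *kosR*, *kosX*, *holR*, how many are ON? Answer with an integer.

0

c-di-GMP is present, so RudS is active.
With repressor RudS bound, *kosR* is not transcribed.
→ *kosR* is OFF.
cAMP is absent, so QilN is inactive.
Citrulline is present, so VorM is inactive.
Required activator QilN is absent, so *orvG* is not transcribed.
So OrvG is not produced.
Required activator OrvG is absent, so *kosX* is not transcribed.
→ *kosX* is OFF.
Diaminopimelate is absent, so NolV is inactive.
Required activator NolV is absent, so *holR* is not transcribed.
→ *holR* is OFF.
0 of the 3 genes are transcribed.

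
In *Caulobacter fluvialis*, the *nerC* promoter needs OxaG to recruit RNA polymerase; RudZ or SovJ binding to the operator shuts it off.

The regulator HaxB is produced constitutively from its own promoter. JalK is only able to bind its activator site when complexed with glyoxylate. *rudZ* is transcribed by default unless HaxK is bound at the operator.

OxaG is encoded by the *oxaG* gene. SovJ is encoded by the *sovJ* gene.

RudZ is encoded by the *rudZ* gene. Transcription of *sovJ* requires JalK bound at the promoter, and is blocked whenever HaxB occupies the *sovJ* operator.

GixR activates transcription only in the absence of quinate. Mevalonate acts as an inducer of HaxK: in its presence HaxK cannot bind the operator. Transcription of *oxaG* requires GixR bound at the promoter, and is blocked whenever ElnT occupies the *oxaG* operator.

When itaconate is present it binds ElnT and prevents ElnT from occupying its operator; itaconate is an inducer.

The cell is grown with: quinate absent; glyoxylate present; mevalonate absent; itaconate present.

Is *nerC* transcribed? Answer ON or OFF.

ON

Mevalonate is absent, so HaxK is active.
With repressor HaxK bound, *rudZ* is not transcribed.
So RudZ is not produced.
Quinate is absent, so GixR is active.
Itaconate is present, so ElnT is inactive.
No repressor is bound and GixR is active, so *oxaG* is transcribed.
So OxaG is produced and active.
HaxB is produced constitutively and is active.
Glyoxylate is present, so JalK is active.
With repressor HaxB bound, *sovJ* is not transcribed.
So SovJ is not produced.
No repressor is bound and OxaG is active, so *nerC* is transcribed.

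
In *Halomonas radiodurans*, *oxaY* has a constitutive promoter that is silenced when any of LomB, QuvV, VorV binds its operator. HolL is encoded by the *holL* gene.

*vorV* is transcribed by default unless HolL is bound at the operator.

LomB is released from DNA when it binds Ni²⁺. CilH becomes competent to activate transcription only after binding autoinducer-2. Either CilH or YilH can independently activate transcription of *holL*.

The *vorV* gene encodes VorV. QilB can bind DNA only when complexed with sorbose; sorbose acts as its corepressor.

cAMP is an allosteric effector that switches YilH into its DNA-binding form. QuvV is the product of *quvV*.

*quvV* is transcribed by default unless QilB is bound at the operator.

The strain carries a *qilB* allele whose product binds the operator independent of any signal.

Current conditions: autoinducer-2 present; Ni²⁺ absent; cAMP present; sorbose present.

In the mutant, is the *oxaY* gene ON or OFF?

OFF

Ni²⁺ is absent, so LomB is active.
QilB is constitutively active in this strain.
With repressor QilB bound, *quvV* is not transcribed.
So QuvV is not produced.
Autoinducer-2 is present, so CilH is active.
cAMP is present, so YilH is active.
Activator CilH is present, so *holL* is transcribed.
So HolL is produced and active.
With repressor HolL bound, *vorV* is not transcribed.
So VorV is not produced.
With repressor LomB bound, *oxaY* is not transcribed.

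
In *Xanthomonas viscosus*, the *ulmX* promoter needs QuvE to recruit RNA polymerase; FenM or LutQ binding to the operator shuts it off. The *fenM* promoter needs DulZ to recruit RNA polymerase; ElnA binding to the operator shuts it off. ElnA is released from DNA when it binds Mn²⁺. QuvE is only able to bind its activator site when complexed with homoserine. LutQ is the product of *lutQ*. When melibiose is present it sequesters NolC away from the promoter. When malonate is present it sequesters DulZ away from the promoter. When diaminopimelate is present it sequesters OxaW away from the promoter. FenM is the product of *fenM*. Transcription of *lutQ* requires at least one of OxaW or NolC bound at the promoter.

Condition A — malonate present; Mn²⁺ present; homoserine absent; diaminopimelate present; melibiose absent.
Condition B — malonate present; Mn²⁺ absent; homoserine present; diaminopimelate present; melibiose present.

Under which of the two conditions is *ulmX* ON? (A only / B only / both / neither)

Condition A:
Malonate is present, so DulZ is inactive.
Mn²⁺ is present, so ElnA is inactive.
Required activator DulZ is absent, so *fenM* is not transcribed.
So FenM is not produced.
Homoserine is absent, so QuvE is inactive.
Diaminopimelate is present, so OxaW is inactive.
Melibiose is absent, so NolC is active.
Activator NolC is present, so *lutQ* is transcribed.
So LutQ is produced and active.
With repressor LutQ bound, *ulmX* is not transcribed.
→ *ulmX* is OFF in A.
Condition B:
Malonate is present, so DulZ is inactive.
Mn²⁺ is absent, so ElnA is active.
With repressor ElnA bound, *fenM* is not transcribed.
So FenM is not produced.
Homoserine is present, so QuvE is active.
Diaminopimelate is present, so OxaW is inactive.
Melibiose is present, so NolC is inactive.
No activator is available at the *lutQ* promoter, so *lutQ* is not transcribed.
So LutQ is not produced.
No repressor is bound and QuvE is active, so *ulmX* is transcribed.
→ *ulmX* is ON in B.

B only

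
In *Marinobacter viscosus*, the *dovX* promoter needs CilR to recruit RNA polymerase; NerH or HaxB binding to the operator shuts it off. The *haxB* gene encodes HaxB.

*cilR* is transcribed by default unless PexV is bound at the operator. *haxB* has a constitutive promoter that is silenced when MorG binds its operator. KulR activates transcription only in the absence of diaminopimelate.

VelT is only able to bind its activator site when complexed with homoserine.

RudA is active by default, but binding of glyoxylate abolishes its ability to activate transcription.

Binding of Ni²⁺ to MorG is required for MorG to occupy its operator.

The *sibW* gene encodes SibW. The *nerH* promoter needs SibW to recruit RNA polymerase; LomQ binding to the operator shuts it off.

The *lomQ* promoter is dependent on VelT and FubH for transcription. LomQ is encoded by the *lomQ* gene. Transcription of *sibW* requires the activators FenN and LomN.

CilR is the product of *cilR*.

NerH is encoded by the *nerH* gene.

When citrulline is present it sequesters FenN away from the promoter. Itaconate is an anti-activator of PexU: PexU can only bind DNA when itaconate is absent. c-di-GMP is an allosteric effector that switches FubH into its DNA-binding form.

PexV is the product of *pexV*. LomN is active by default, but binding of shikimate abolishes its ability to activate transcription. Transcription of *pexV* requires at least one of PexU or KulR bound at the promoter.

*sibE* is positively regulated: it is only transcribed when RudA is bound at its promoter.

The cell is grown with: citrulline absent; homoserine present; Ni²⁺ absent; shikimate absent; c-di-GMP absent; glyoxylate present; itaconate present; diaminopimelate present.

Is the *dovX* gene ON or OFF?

Citrulline is absent, so FenN is active.
Shikimate is absent, so LomN is active.
No repressor is bound and FenN and LomN are active, so *sibW* is transcribed.
So SibW is produced and active.
Homoserine is present, so VelT is active.
c-di-GMP is absent, so FubH is inactive.
Required activator FubH is absent, so *lomQ* is not transcribed.
So LomQ is not produced.
No repressor is bound and SibW is active, so *nerH* is transcribed.
So NerH is produced and active.
Ni²⁺ is absent, so MorG is inactive.
With no repressor bound, *haxB* is transcribed.
So HaxB is produced and active.
Itaconate is present, so PexU is inactive.
Diaminopimelate is present, so KulR is inactive.
No activator is available at the *pexV* promoter, so *pexV* is not transcribed.
So PexV is not produced.
With no repressor bound, *cilR* is transcribed.
So CilR is produced and active.
With repressor NerH bound, *dovX* is not transcribed.

OFF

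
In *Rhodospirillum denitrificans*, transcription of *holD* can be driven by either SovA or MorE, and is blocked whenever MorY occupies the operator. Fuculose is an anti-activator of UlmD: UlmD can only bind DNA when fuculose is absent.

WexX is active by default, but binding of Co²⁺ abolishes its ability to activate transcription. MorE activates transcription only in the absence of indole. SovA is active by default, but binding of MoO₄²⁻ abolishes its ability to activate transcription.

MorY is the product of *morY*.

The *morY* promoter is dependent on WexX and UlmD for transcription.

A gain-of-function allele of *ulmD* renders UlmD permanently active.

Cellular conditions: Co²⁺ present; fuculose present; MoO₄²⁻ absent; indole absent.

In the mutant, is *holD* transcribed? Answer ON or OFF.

ON

MoO₄²⁻ is absent, so SovA is active.
Indole is absent, so MorE is active.
Co²⁺ is present, so WexX is inactive.
UlmD is constitutively active in this strain.
Required activator WexX is absent, so *morY* is not transcribed.
So MorY is not produced.
Activator SovA is present, so *holD* is transcribed.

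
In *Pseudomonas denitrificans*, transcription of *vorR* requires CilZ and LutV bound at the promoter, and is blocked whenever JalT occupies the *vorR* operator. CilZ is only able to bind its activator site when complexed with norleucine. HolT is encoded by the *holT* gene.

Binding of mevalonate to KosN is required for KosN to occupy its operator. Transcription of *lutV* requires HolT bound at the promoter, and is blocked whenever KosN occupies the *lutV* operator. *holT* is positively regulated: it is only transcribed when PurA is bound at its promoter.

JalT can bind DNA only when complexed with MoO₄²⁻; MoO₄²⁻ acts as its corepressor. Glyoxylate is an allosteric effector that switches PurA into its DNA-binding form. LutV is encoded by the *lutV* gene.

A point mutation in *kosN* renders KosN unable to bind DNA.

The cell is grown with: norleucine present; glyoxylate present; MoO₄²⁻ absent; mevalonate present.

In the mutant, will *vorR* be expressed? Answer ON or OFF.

ON

MoO₄²⁻ is absent, so JalT is inactive.
Norleucine is present, so CilZ is active.
KosN is non-functional in this strain, so it has no effect.
Glyoxylate is present, so PurA is active.
No repressor is bound and PurA is active, so *holT* is transcribed.
So HolT is produced and active.
No repressor is bound and HolT is active, so *lutV* is transcribed.
So LutV is produced and active.
No repressor is bound and CilZ and LutV are active, so *vorR* is transcribed.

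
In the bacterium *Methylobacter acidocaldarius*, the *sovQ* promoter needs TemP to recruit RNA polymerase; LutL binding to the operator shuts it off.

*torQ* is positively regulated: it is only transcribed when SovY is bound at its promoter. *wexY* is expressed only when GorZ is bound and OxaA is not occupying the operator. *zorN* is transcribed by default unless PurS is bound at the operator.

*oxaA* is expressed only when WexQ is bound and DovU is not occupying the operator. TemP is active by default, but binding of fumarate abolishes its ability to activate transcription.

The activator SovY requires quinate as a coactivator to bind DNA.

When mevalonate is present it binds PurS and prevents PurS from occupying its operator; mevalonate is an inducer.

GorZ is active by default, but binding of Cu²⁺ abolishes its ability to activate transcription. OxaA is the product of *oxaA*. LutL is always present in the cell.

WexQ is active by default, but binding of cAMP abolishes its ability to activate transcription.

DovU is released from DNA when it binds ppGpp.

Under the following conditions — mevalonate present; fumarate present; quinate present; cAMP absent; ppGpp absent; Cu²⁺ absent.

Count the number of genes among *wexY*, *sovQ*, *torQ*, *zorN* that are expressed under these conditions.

Cu²⁺ is absent, so GorZ is active.
cAMP is absent, so WexQ is active.
ppGpp is absent, so DovU is active.
With repressor DovU bound, *oxaA* is not transcribed.
So OxaA is not produced.
No repressor is bound and GorZ is active, so *wexY* is transcribed.
→ *wexY* is ON.
LutL is produced constitutively and is active.
Fumarate is present, so TemP is inactive.
With repressor LutL bound, *sovQ* is not transcribed.
→ *sovQ* is OFF.
Quinate is present, so SovY is active.
No repressor is bound and SovY is active, so *torQ* is transcribed.
→ *torQ* is ON.
Mevalonate is present, so PurS is inactive.
With no repressor bound, *zorN* is transcribed.
→ *zorN* is ON.
3 of the 4 genes are transcribed.

3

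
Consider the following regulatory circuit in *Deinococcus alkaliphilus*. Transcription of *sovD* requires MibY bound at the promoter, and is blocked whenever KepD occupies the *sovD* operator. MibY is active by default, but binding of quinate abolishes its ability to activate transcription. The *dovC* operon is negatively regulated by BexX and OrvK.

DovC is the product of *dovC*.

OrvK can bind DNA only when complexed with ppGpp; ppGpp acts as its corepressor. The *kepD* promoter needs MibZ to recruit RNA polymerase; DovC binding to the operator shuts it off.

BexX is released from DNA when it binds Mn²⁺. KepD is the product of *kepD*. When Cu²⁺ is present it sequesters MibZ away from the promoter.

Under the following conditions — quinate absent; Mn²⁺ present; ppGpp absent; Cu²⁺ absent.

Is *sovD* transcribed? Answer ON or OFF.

ON

Cu²⁺ is absent, so MibZ is active.
Mn²⁺ is present, so BexX is inactive.
ppGpp is absent, so OrvK is inactive.
With no repressor bound, *dovC* is transcribed.
So DovC is produced and active.
With repressor DovC bound, *kepD* is not transcribed.
So KepD is not produced.
Quinate is absent, so MibY is active.
No repressor is bound and MibY is active, so *sovD* is transcribed.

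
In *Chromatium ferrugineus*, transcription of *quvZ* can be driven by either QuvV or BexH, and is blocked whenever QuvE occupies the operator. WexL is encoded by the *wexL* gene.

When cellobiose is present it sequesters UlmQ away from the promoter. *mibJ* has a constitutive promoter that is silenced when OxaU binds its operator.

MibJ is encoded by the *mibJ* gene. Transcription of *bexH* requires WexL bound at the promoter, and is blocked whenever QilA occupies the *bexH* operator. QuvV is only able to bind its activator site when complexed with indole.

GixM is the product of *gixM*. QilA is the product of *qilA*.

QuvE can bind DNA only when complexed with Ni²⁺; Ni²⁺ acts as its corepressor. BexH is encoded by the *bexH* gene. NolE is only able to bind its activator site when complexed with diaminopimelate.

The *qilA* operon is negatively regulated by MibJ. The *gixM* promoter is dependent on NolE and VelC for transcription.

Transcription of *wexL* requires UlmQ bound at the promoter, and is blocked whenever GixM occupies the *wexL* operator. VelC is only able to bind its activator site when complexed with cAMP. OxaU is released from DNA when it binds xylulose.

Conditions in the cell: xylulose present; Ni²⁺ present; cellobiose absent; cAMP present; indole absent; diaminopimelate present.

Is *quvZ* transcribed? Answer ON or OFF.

OFF

Indole is absent, so QuvV is inactive.
Xylulose is present, so OxaU is inactive.
With no repressor bound, *mibJ* is transcribed.
So MibJ is produced and active.
With repressor MibJ bound, *qilA* is not transcribed.
So QilA is not produced.
Diaminopimelate is present, so NolE is active.
cAMP is present, so VelC is active.
No repressor is bound and NolE and VelC are active, so *gixM* is transcribed.
So GixM is produced and active.
Cellobiose is absent, so UlmQ is active.
With repressor GixM bound, *wexL* is not transcribed.
So WexL is not produced.
Required activator WexL is absent, so *bexH* is not transcribed.
So BexH is not produced.
Ni²⁺ is present, so QuvE is active.
With repressor QuvE bound, *quvZ* is not transcribed.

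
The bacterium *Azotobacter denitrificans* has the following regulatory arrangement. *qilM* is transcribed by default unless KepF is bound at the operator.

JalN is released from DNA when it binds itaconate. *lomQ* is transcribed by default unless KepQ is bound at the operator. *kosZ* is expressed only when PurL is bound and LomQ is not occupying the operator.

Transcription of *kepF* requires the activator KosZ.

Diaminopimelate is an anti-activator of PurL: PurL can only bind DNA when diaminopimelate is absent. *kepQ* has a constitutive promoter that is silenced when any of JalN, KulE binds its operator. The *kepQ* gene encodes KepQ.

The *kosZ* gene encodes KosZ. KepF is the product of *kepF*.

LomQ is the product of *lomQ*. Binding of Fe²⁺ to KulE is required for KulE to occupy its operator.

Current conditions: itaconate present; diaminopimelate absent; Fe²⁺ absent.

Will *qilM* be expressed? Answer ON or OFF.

OFF

Itaconate is present, so JalN is inactive.
Fe²⁺ is absent, so KulE is inactive.
With no repressor bound, *kepQ* is transcribed.
So KepQ is produced and active.
With repressor KepQ bound, *lomQ* is not transcribed.
So LomQ is not produced.
Diaminopimelate is absent, so PurL is active.
No repressor is bound and PurL is active, so *kosZ* is transcribed.
So KosZ is produced and active.
No repressor is bound and KosZ is active, so *kepF* is transcribed.
So KepF is produced and active.
With repressor KepF bound, *qilM* is not transcribed.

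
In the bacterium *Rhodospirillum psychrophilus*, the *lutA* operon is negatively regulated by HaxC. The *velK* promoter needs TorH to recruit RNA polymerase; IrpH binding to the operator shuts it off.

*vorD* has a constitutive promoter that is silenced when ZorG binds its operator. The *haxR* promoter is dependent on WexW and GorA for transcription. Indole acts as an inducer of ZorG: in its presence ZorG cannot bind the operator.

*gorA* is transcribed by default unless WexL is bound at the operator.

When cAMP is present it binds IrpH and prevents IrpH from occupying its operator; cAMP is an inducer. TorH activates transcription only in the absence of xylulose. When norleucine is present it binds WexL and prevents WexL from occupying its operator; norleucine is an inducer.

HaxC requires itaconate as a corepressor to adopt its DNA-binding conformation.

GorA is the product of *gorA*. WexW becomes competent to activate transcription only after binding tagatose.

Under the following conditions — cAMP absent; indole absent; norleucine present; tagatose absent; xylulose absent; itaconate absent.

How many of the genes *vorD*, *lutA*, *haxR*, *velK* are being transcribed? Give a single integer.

Indole is absent, so ZorG is active.
With repressor ZorG bound, *vorD* is not transcribed.
→ *vorD* is OFF.
Itaconate is absent, so HaxC is inactive.
With no repressor bound, *lutA* is transcribed.
→ *lutA* is ON.
Tagatose is absent, so WexW is inactive.
Norleucine is present, so WexL is inactive.
With no repressor bound, *gorA* is transcribed.
So GorA is produced and active.
Required activator WexW is absent, so *haxR* is not transcribed.
→ *haxR* is OFF.
cAMP is absent, so IrpH is active.
Xylulose is absent, so TorH is active.
With repressor IrpH bound, *velK* is not transcribed.
→ *velK* is OFF.
1 of the 4 genes is transcribed.

1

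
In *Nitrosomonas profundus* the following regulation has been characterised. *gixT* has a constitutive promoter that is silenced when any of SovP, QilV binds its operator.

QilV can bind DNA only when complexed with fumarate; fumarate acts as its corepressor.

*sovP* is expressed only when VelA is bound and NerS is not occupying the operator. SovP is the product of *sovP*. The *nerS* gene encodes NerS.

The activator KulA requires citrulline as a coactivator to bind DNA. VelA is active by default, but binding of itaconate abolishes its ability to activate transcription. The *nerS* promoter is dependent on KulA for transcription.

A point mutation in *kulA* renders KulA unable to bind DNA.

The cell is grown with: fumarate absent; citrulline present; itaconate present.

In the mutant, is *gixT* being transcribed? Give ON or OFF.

KulA is non-functional in this strain, so it has no effect.
Required activator KulA is absent, so *nerS* is not transcribed.
So NerS is not produced.
Itaconate is present, so VelA is inactive.
Required activator VelA is absent, so *sovP* is not transcribed.
So SovP is not produced.
Fumarate is absent, so QilV is inactive.
With no repressor bound, *gixT* is transcribed.

ON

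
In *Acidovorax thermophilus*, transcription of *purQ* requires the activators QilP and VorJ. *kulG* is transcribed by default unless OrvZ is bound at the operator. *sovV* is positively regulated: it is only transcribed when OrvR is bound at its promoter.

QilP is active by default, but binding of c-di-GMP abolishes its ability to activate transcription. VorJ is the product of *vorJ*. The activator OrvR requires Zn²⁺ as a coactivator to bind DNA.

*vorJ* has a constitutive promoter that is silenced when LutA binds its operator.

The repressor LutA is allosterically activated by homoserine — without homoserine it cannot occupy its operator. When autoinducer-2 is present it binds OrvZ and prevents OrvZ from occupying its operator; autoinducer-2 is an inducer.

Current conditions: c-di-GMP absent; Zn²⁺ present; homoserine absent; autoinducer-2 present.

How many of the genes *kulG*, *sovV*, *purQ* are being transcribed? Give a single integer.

Autoinducer-2 is present, so OrvZ is inactive.
With no repressor bound, *kulG* is transcribed.
→ *kulG* is ON.
Zn²⁺ is present, so OrvR is active.
No repressor is bound and OrvR is active, so *sovV* is transcribed.
→ *sovV* is ON.
c-di-GMP is absent, so QilP is active.
Homoserine is absent, so LutA is inactive.
With no repressor bound, *vorJ* is transcribed.
So VorJ is produced and active.
No repressor is bound and QilP and VorJ are active, so *purQ* is transcribed.
→ *purQ* is ON.
3 of the 3 genes are transcribed.

3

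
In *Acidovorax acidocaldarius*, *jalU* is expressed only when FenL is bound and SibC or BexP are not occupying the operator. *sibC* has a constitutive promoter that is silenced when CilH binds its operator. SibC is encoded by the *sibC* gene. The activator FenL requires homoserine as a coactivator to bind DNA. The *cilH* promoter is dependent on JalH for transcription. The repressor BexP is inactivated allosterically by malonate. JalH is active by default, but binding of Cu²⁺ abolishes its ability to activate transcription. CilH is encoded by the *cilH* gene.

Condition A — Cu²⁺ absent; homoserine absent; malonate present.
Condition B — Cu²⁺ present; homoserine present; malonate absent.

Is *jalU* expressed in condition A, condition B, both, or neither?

neither

Condition A:
Cu²⁺ is absent, so JalH is active.
No repressor is bound and JalH is active, so *cilH* is transcribed.
So CilH is produced and active.
With repressor CilH bound, *sibC* is not transcribed.
So SibC is not produced.
Homoserine is absent, so FenL is inactive.
Malonate is present, so BexP is inactive.
Required activator FenL is absent, so *jalU* is not transcribed.
→ *jalU* is OFF in A.
Condition B:
Cu²⁺ is present, so JalH is inactive.
Required activator JalH is absent, so *cilH* is not transcribed.
So CilH is not produced.
With no repressor bound, *sibC* is transcribed.
So SibC is produced and active.
Homoserine is present, so FenL is active.
Malonate is absent, so BexP is active.
With repressor SibC bound, *jalU* is not transcribed.
→ *jalU* is OFF in B.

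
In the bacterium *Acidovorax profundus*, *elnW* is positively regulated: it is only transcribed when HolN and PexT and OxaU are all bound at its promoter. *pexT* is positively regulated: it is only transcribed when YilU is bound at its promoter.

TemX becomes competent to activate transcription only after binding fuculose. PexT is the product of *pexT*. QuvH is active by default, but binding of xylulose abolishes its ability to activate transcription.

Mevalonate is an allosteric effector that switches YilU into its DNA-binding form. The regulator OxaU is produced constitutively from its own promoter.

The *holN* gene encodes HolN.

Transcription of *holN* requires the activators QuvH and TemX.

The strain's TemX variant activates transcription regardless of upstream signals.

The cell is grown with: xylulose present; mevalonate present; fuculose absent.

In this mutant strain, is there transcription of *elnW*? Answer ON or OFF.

OFF

Xylulose is present, so QuvH is inactive.
TemX is constitutively active in this strain.
Required activator QuvH is absent, so *holN* is not transcribed.
So HolN is not produced.
Mevalonate is present, so YilU is active.
No repressor is bound and YilU is active, so *pexT* is transcribed.
So PexT is produced and active.
OxaU is produced constitutively and is active.
Required activator HolN is absent, so *elnW* is not transcribed.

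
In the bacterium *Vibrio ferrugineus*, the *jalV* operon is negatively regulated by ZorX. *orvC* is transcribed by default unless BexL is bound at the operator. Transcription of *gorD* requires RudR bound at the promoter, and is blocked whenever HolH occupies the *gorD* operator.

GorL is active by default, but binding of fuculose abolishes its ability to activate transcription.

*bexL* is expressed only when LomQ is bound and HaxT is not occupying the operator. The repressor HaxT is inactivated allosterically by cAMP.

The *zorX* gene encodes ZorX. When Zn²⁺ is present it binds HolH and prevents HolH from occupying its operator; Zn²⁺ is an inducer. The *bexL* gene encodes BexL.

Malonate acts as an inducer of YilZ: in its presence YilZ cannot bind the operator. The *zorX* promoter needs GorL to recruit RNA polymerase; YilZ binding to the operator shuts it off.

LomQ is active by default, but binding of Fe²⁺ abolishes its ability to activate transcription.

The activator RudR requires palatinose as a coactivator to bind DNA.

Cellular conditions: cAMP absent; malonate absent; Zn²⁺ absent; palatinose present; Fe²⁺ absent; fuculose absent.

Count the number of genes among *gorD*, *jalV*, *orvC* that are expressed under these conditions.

Palatinose is present, so RudR is active.
Zn²⁺ is absent, so HolH is active.
With repressor HolH bound, *gorD* is not transcribed.
→ *gorD* is OFF.
Fuculose is absent, so GorL is active.
Malonate is absent, so YilZ is active.
With repressor YilZ bound, *zorX* is not transcribed.
So ZorX is not produced.
With no repressor bound, *jalV* is transcribed.
→ *jalV* is ON.
Fe²⁺ is absent, so LomQ is active.
cAMP is absent, so HaxT is active.
With repressor HaxT bound, *bexL* is not transcribed.
So BexL is not produced.
With no repressor bound, *orvC* is transcribed.
→ *orvC* is ON.
2 of the 3 genes are transcribed.

2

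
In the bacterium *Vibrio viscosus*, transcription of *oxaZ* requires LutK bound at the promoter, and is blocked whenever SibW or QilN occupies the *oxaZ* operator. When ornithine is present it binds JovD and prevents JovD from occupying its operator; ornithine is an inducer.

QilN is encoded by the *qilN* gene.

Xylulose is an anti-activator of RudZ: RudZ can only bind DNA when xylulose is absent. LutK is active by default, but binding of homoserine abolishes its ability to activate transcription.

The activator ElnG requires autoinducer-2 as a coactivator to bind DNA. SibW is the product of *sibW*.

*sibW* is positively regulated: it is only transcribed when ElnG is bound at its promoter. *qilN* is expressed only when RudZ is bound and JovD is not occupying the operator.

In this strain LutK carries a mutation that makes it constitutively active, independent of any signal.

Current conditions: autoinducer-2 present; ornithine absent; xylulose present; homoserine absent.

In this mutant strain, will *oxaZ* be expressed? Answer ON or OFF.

Autoinducer-2 is present, so ElnG is active.
No repressor is bound and ElnG is active, so *sibW* is transcribed.
So SibW is produced and active.
LutK is constitutively active in this strain.
Xylulose is present, so RudZ is inactive.
Ornithine is absent, so JovD is active.
With repressor JovD bound, *qilN* is not transcribed.
So QilN is not produced.
With repressor SibW bound, *oxaZ* is not transcribed.

OFF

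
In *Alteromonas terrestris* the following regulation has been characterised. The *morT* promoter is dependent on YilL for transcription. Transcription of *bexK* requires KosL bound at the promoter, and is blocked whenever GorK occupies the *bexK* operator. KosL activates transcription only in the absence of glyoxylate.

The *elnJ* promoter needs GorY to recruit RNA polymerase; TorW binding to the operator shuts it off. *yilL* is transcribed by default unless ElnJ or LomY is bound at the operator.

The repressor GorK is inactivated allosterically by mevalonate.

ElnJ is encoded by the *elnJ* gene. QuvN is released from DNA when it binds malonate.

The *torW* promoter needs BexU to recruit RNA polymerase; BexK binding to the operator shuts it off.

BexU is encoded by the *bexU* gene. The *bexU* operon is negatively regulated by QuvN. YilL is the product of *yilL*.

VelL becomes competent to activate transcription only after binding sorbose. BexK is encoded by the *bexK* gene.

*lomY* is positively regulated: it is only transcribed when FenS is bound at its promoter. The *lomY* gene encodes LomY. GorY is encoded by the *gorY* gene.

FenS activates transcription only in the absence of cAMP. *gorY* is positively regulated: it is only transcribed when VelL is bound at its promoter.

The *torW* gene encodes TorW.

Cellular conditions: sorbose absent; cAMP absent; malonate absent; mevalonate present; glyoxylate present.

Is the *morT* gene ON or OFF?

Malonate is absent, so QuvN is active.
With repressor QuvN bound, *bexU* is not transcribed.
So BexU is not produced.
Glyoxylate is present, so KosL is inactive.
Mevalonate is present, so GorK is inactive.
Required activator KosL is absent, so *bexK* is not transcribed.
So BexK is not produced.
Required activator BexU is absent, so *torW* is not transcribed.
So TorW is not produced.
Sorbose is absent, so VelL is inactive.
Required activator VelL is absent, so *gorY* is not transcribed.
So GorY is not produced.
Required activator GorY is absent, so *elnJ* is not transcribed.
So ElnJ is not produced.
cAMP is absent, so FenS is active.
No repressor is bound and FenS is active, so *lomY* is transcribed.
So LomY is produced and active.
With repressor LomY bound, *yilL* is not transcribed.
So YilL is not produced.
Required activator YilL is absent, so *morT* is not transcribed.

OFF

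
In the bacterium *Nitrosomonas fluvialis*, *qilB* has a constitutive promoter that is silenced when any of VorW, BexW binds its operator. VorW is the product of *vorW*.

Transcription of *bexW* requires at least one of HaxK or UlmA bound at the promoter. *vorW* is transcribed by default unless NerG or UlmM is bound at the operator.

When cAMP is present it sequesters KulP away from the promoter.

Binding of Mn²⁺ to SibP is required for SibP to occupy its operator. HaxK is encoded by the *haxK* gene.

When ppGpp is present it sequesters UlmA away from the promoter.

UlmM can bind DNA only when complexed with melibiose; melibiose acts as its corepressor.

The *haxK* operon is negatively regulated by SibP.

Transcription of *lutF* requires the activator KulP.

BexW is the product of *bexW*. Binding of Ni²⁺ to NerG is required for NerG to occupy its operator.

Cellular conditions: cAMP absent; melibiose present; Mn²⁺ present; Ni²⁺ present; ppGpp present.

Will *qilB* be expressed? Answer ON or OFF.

ON

Ni²⁺ is present, so NerG is active.
Melibiose is present, so UlmM is active.
With repressor NerG bound, *vorW* is not transcribed.
So VorW is not produced.
Mn²⁺ is present, so SibP is active.
With repressor SibP bound, *haxK* is not transcribed.
So HaxK is not produced.
ppGpp is present, so UlmA is inactive.
No activator is available at the *bexW* promoter, so *bexW* is not transcribed.
So BexW is not produced.
With no repressor bound, *qilB* is transcribed.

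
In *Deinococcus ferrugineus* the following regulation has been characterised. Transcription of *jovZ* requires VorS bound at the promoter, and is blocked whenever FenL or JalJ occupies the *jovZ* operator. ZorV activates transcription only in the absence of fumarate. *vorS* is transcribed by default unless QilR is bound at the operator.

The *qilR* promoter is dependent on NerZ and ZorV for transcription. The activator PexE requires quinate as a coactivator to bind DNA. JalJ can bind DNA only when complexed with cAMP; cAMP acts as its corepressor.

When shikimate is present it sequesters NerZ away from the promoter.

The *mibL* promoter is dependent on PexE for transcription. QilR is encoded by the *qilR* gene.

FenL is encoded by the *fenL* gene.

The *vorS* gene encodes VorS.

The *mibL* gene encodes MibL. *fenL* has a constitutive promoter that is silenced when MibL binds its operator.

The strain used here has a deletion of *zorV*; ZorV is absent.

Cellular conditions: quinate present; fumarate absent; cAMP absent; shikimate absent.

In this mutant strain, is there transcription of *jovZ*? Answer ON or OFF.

Quinate is present, so PexE is active.
No repressor is bound and PexE is active, so *mibL* is transcribed.
So MibL is produced and active.
With repressor MibL bound, *fenL* is not transcribed.
So FenL is not produced.
Shikimate is absent, so NerZ is active.
ZorV is non-functional in this strain, so it has no effect.
Required activator ZorV is absent, so *qilR* is not transcribed.
So QilR is not produced.
With no repressor bound, *vorS* is transcribed.
So VorS is produced and active.
cAMP is absent, so JalJ is inactive.
No repressor is bound and VorS is active, so *jovZ* is transcribed.

ON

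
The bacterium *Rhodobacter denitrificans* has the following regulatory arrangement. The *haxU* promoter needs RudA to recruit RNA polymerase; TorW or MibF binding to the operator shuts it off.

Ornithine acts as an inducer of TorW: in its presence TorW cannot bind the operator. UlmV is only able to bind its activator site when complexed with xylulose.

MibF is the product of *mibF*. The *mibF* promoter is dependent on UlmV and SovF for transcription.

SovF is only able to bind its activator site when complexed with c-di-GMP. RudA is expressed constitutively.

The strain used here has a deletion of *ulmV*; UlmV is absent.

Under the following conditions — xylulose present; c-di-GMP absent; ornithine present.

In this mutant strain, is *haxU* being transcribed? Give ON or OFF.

Ornithine is present, so TorW is inactive.
UlmV is non-functional in this strain, so it has no effect.
c-di-GMP is absent, so SovF is inactive.
Required activator UlmV is absent, so *mibF* is not transcribed.
So MibF is not produced.
RudA is produced constitutively and is active.
No repressor is bound and RudA is active, so *haxU* is transcribed.

ON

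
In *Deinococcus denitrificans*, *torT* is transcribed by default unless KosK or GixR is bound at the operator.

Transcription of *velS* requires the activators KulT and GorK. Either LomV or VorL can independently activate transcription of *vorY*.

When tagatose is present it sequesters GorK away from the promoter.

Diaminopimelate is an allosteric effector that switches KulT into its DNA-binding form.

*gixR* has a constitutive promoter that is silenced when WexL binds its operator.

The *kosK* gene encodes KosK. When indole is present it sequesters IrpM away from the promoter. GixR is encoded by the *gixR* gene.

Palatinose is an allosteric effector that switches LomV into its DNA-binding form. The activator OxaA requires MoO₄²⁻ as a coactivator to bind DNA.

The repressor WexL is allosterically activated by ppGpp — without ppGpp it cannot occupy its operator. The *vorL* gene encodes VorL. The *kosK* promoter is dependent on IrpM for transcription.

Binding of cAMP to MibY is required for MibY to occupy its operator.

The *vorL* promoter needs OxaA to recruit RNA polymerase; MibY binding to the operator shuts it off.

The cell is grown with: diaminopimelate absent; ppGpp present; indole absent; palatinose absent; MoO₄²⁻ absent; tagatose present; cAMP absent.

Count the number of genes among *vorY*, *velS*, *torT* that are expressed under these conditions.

Palatinose is absent, so LomV is inactive.
MoO₄²⁻ is absent, so OxaA is inactive.
cAMP is absent, so MibY is inactive.
Required activator OxaA is absent, so *vorL* is not transcribed.
So VorL is not produced.
No activator is available at the *vorY* promoter, so *vorY* is not transcribed.
→ *vorY* is OFF.
Diaminopimelate is absent, so KulT is inactive.
Tagatose is present, so GorK is inactive.
Required activator KulT is absent, so *velS* is not transcribed.
→ *velS* is OFF.
Indole is absent, so IrpM is active.
No repressor is bound and IrpM is active, so *kosK* is transcribed.
So KosK is produced and active.
ppGpp is present, so WexL is active.
With repressor WexL bound, *gixR* is not transcribed.
So GixR is not produced.
With repressor KosK bound, *torT* is not transcribed.
→ *torT* is OFF.
0 of the 3 genes are transcribed.

0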